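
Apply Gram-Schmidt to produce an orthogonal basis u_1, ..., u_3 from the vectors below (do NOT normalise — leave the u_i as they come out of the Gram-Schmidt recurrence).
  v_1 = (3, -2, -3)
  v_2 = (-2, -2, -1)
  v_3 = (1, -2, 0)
Orthogonal basis:
  u_1 = (3, -2, -3)
  u_2 = (-47/22, -21/11, -19/22)
  u_3 = (88/197, -198/197, 220/197)

Apply the Gram-Schmidt recurrence
  u_1 = v_1
  u_i = v_i − Σ_{j<i} ((v_i · u_j) / (u_j · u_j)) · u_j.

Step by step this gives:
  u_1 = (3, -2, -3)
  u_2 = (-47/22, -21/11, -19/22)
  u_3 = (88/197, -198/197, 220/197)

Orthogonality check:
  u_2 · u_1 = 0 (should be 0)
  u_3 · u_1 = 0 (should be 0)
  u_3 · u_2 = 0 (should be 0)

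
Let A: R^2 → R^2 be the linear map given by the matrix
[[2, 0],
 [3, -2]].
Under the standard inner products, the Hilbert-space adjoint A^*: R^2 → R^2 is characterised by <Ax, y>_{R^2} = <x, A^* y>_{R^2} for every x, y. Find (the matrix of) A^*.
A^* = A^T =
[[2, 3],
 [0, -2]]

For real matrices with standard dot products, the defining identity <Ax, y> = <x, A^* y> gives (Ax)^T y = x^T (A^*) y, i.e. x^T A^T y = x^T (A^*) y. Since this holds for all x, y, we must have A^* = A^T. Therefore
A^* =
[[2, 3],
 [0, -2]].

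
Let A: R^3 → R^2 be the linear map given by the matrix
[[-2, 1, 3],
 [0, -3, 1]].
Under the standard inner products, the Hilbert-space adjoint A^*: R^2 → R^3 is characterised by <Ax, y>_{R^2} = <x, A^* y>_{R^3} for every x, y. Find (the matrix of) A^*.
A^* = A^T =
[[-2, 0],
 [1, -3],
 [3, 1]]

For real matrices with standard dot products, the defining identity <Ax, y> = <x, A^* y> gives (Ax)^T y = x^T (A^*) y, i.e. x^T A^T y = x^T (A^*) y. Since this holds for all x, y, we must have A^* = A^T. Therefore
A^* =
[[-2, 0],
 [1, -3],
 [3, 1]].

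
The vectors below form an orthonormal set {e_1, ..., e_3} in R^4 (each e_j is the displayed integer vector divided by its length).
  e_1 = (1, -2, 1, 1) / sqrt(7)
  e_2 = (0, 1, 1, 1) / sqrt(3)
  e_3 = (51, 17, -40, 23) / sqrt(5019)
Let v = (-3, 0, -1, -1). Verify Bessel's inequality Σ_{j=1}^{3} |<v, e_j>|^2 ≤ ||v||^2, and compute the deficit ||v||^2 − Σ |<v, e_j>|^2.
Σ |<v, e_j>|^2 = 2053/239; ||v||^2 = 11; deficit = 576/239

Write each e_j = u_j / sqrt(<u_j, u_j>) where u_j is the displayed integer vector. Then <v, e_j> = <v, u_j> / sqrt(<u_j, u_j>), so |<v, e_j>|^2 = <v, u_j>^2 / <u_j, u_j>.
Coefficients: <v, e_1> = -5/sqrt(7), <v, e_2> = -2/sqrt(3), <v, e_3> = -136/sqrt(5019).
Square and sum: Σ |<v, e_j>|^2 = 2053/239.
Compute ||v||^2 = v·v = 11.
Deficit = 11 − 2053/239 = 576/239 ≥ 0, confirming Bessel's inequality. (The deficit equals ||v − Σ <v,e_j> e_j||^2, the squared distance from v to span{e_j}.)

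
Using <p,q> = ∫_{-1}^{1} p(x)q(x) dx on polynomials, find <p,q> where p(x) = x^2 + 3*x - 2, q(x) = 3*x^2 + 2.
<p,q> = -142/15

Expand the product: p(x)·q(x) = 3*x^4 + 9*x^3 - 4*x^2 + 6*x - 4.
∫_{-1}^{1} of each monomial x^k gives [2/(k+1) if k even, 0 if k odd]. Integrating term-by-term (or equivalently evaluating the antiderivative F(x) = 3*x^5/5 + 9*x^4/4 - 4*x^3/3 + 3*x^2 - 4*x at the endpoints):
  F(1) − F(−1) = 31/60 − (599/60) = -142/15.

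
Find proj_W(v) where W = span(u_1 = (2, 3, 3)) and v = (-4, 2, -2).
proj_W(v) = (-8/11, -12/11, -12/11)

Set up U = [u_1 | ... | u_1] ∈ R^(3×1). The projector onto W = col(U) is P = U (U^T U)^(-1) U^T.
Compute U^T U =
  [22],
and U^T v = (-8).
Solve U^T U · c = U^T v for the coefficients: c = (-4/11). The projection is proj_W(v) = U c.
Check: (v - proj_W(v)) · u_1 = 0  (should be 0).
Result: proj_W(v) = (-8/11, -12/11, -12/11).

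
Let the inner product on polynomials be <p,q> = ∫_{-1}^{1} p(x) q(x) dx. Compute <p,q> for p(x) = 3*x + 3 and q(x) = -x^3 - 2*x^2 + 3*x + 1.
<p,q> = 34/5

Expand the product: p(x)·q(x) = -3*x^4 - 9*x^3 + 3*x^2 + 12*x + 3.
∫_{-1}^{1} of each monomial x^k gives [2/(k+1) if k even, 0 if k odd]. Integrating term-by-term (or equivalently evaluating the antiderivative F(x) = -3*x^5/5 - 9*x^4/4 + x^3 + 6*x^2 + 3*x at the endpoints):
  F(1) − F(−1) = 143/20 − (7/20) = 34/5.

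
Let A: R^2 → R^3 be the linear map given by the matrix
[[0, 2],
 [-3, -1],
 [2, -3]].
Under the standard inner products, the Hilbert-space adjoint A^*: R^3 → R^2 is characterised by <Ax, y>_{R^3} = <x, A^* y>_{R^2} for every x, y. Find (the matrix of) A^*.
A^* = A^T =
[[0, -3, 2],
 [2, -1, -3]]

For real matrices with standard dot products, the defining identity <Ax, y> = <x, A^* y> gives (Ax)^T y = x^T (A^*) y, i.e. x^T A^T y = x^T (A^*) y. Since this holds for all x, y, we must have A^* = A^T. Therefore
A^* =
[[0, -3, 2],
 [2, -1, -3]].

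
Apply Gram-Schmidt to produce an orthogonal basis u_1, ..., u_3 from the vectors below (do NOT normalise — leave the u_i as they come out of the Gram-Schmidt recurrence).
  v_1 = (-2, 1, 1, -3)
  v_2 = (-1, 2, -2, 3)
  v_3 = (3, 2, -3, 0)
Orthogonal basis:
  u_1 = (-2, 1, 1, -3)
  u_2 = (-29/15, 37/15, -23/15, 8/5)
  u_3 = (565/221, 407/221, -474/221, -399/221)

Apply the Gram-Schmidt recurrence
  u_1 = v_1
  u_i = v_i − Σ_{j<i} ((v_i · u_j) / (u_j · u_j)) · u_j.

Step by step this gives:
  u_1 = (-2, 1, 1, -3)
  u_2 = (-29/15, 37/15, -23/15, 8/5)
  u_3 = (565/221, 407/221, -474/221, -399/221)

Orthogonality check:
  u_2 · u_1 = 0 (should be 0)
  u_3 · u_1 = 0 (should be 0)
  u_3 · u_2 = 0 (should be 0)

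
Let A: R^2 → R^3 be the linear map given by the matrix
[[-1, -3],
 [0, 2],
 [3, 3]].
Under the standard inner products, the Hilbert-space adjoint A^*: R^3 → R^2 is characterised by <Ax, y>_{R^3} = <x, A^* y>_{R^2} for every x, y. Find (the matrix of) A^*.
A^* = A^T =
[[-1, 0, 3],
 [-3, 2, 3]]

For real matrices with standard dot products, the defining identity <Ax, y> = <x, A^* y> gives (Ax)^T y = x^T (A^*) y, i.e. x^T A^T y = x^T (A^*) y. Since this holds for all x, y, we must have A^* = A^T. Therefore
A^* =
[[-1, 0, 3],
 [-3, 2, 3]].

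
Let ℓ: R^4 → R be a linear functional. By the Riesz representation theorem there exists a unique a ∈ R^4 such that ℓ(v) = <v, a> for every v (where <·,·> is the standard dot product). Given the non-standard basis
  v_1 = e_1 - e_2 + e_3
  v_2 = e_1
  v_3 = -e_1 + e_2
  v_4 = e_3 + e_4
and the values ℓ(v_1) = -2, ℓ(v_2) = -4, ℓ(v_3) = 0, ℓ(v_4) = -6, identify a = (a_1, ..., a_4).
a = (-4, -4, -2, -4)

Write a = (a_1, ..., a_4) in the standard basis. For each basis vector v_i, ℓ(v_i) = <v_i, a> is a linear equation in the a_j's. Collect the n equations into a matrix system V a = ℓ, where row i of V is v_i (expressed in the standard basis). Since V is invertible (lower-triangular with 1s on the diagonal, up to permutation), solve by back-substitution:
  V =
[[1, -1, 1, 0],
 [1, 0, 0, 0],
 [-1, 1, 0, 0],
 [0, 0, 1, 1]]
  V a = (-2, -4, 0, -6)
Solving gives a = (-4, -4, -2, -4).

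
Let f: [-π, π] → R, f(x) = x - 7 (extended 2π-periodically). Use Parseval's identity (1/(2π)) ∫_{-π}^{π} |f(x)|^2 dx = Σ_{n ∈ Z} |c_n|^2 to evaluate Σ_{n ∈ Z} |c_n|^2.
Σ |c_n|^2 = π^2/3 + 49

Expand and integrate term by term over [-π, π]:
  ∫ (x)^2 dx = 1·(2π^3/3); ∫ 2·1·(-7)·x dx = 0 (odd integrand); ∫ (-7)^2 dx = 49·2π.
So (1/(2π)) ∫_{-π}^{π} (x - 7)^2 dx = 1π^2/3 + 49 = π^2/3 + 49.
Parseval ⇒ Σ |c_n|^2 = π^2/3 + 49.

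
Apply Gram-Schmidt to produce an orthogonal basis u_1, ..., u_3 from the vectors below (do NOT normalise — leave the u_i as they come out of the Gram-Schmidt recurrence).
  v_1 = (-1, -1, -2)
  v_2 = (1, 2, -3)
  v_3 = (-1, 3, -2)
Orthogonal basis:
  u_1 = (-1, -1, -2)
  u_2 = (3/2, 5/2, -2)
  u_3 = (-28/15, 4/3, 4/15)

Apply the Gram-Schmidt recurrence
  u_1 = v_1
  u_i = v_i − Σ_{j<i} ((v_i · u_j) / (u_j · u_j)) · u_j.

Step by step this gives:
  u_1 = (-1, -1, -2)
  u_2 = (3/2, 5/2, -2)
  u_3 = (-28/15, 4/3, 4/15)

Orthogonality check:
  u_2 · u_1 = 0 (should be 0)
  u_3 · u_1 = 0 (should be 0)
  u_3 · u_2 = 0 (should be 0)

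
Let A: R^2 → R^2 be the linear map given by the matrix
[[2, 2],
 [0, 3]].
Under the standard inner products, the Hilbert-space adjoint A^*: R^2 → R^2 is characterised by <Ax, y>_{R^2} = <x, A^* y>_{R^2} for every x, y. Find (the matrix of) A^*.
A^* = A^T =
[[2, 0],
 [2, 3]]

For real matrices with standard dot products, the defining identity <Ax, y> = <x, A^* y> gives (Ax)^T y = x^T (A^*) y, i.e. x^T A^T y = x^T (A^*) y. Since this holds for all x, y, we must have A^* = A^T. Therefore
A^* =
[[2, 0],
 [2, 3]].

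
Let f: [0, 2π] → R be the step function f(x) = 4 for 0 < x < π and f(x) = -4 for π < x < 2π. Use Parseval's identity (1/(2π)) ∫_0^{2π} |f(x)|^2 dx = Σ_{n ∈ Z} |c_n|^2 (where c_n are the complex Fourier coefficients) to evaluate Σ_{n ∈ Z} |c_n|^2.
Σ |c_n|^2 = 16

Parseval equates the L^2 energy of f (normalised by 1/(2π)) with the ℓ^2 sum of its Fourier coefficients: (1/(2π)) ∫_0^{2π} |f|^2 = Σ |c_n|^2.
Compute the left side: (1/(2π)) [∫_0^π 4^2 dx + ∫_π^{2π} (-4)^2 dx] = (1/(2π)) · (16π + 16π) = (16 + 16)/2 = 16.
So Σ_{n ∈ Z} |c_n|^2 = 16.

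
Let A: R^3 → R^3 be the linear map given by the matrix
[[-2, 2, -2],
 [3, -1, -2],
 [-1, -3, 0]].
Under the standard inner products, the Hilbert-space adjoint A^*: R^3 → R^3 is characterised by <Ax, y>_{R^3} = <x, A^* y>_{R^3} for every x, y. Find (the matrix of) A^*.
A^* = A^T =
[[-2, 3, -1],
 [2, -1, -3],
 [-2, -2, 0]]

For real matrices with standard dot products, the defining identity <Ax, y> = <x, A^* y> gives (Ax)^T y = x^T (A^*) y, i.e. x^T A^T y = x^T (A^*) y. Since this holds for all x, y, we must have A^* = A^T. Therefore
A^* =
[[-2, 3, -1],
 [2, -1, -3],
 [-2, -2, 0]].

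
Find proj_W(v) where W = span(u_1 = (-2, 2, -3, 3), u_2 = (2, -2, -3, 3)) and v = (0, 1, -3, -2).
proj_W(v) = (-1/2, 1/2, -1/2, 1/2)

Set up U = [u_1 | ... | u_2] ∈ R^(4×2). The projector onto W = col(U) is P = U (U^T U)^(-1) U^T.
Compute U^T U =
  [26, 10]
  [10, 26],
and U^T v = (5, 1).
Solve U^T U · c = U^T v for the coefficients: c = (5/24, -1/24). The projection is proj_W(v) = U c.
Check: (v - proj_W(v)) · u_1 = 0  (should be 0).
Check: (v - proj_W(v)) · u_2 = 0  (should be 0).
Result: proj_W(v) = (-1/2, 1/2, -1/2, 1/2).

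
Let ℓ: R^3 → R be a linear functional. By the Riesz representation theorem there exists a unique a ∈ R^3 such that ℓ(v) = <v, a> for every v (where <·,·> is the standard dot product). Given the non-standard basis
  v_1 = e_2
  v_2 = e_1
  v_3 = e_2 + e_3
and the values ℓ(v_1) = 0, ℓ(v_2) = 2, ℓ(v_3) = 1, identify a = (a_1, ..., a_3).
a = (2, 0, 1)

Write a = (a_1, ..., a_3) in the standard basis. For each basis vector v_i, ℓ(v_i) = <v_i, a> is a linear equation in the a_j's. Collect the n equations into a matrix system V a = ℓ, where row i of V is v_i (expressed in the standard basis). Since V is invertible (lower-triangular with 1s on the diagonal, up to permutation), solve by back-substitution:
  V =
[[0, 1, 0],
 [1, 0, 0],
 [0, 1, 1]]
  V a = (0, 2, 1)
Solving gives a = (2, 0, 1).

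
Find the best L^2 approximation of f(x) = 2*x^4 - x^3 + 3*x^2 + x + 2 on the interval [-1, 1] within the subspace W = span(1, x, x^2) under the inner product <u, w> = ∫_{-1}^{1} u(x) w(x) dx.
g(x) = 33*x^2/7 + 2*x/5 + 64/35

The best approximation g ∈ W is the orthogonal projection of f onto W. Writing g = a_0 + a_1 x + a_2 x^2, the coefficients solve the normal equations G · a = b where
  G_{ij} = <φ_i, φ_j> and b_i = <f, φ_i>, with φ_0 = 1, φ_1 = x, φ_2 = x^2.
G =
  [2, 0, 2/3]
  [0, 2/3, 0]
  [2/3, 0, 2/5],
b = (34/5, 4/15, 326/105).
Solving gives a_0 = 64/35, a_1 = 2/5, a_2 = 33/7, so
  g(x) = 33*x^2/7 + 2*x/5 + 64/35.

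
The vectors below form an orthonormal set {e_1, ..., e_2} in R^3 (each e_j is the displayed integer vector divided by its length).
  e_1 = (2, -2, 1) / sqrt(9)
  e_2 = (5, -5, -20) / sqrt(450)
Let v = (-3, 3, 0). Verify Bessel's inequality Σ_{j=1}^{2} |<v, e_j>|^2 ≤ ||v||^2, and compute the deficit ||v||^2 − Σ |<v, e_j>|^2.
Σ |<v, e_j>|^2 = 18; ||v||^2 = 18; deficit = 0

Write each e_j = u_j / sqrt(<u_j, u_j>) where u_j is the displayed integer vector. Then <v, e_j> = <v, u_j> / sqrt(<u_j, u_j>), so |<v, e_j>|^2 = <v, u_j>^2 / <u_j, u_j>.
Coefficients: <v, e_1> = -12/sqrt(9), <v, e_2> = -30/sqrt(450).
Square and sum: Σ |<v, e_j>|^2 = 18.
Compute ||v||^2 = v·v = 18.
Deficit = 18 − 18 = 0 ≥ 0, confirming Bessel's inequality. (The deficit equals ||v − Σ <v,e_j> e_j||^2, the squared distance from v to span{e_j}.)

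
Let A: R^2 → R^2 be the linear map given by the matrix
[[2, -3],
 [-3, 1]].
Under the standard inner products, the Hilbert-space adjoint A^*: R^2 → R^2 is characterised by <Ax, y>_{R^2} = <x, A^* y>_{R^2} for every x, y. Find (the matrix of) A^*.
A^* = A^T =
[[2, -3],
 [-3, 1]]

For real matrices with standard dot products, the defining identity <Ax, y> = <x, A^* y> gives (Ax)^T y = x^T (A^*) y, i.e. x^T A^T y = x^T (A^*) y. Since this holds for all x, y, we must have A^* = A^T. Therefore
A^* =
[[2, -3],
 [-3, 1]].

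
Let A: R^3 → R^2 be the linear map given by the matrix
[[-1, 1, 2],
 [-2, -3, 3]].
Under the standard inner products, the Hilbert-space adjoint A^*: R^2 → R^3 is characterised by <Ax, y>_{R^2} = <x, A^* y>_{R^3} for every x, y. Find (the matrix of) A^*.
A^* = A^T =
[[-1, -2],
 [1, -3],
 [2, 3]]

For real matrices with standard dot products, the defining identity <Ax, y> = <x, A^* y> gives (Ax)^T y = x^T (A^*) y, i.e. x^T A^T y = x^T (A^*) y. Since this holds for all x, y, we must have A^* = A^T. Therefore
A^* =
[[-1, -2],
 [1, -3],
 [2, 3]].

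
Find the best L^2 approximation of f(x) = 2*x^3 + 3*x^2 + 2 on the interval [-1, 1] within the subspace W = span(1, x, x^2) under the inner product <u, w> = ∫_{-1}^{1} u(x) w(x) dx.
g(x) = 3*x^2 + 6*x/5 + 2

The best approximation g ∈ W is the orthogonal projection of f onto W. Writing g = a_0 + a_1 x + a_2 x^2, the coefficients solve the normal equations G · a = b where
  G_{ij} = <φ_i, φ_j> and b_i = <f, φ_i>, with φ_0 = 1, φ_1 = x, φ_2 = x^2.
G =
  [2, 0, 2/3]
  [0, 2/3, 0]
  [2/3, 0, 2/5],
b = (6, 4/5, 38/15).
Solving gives a_0 = 2, a_1 = 6/5, a_2 = 3, so
  g(x) = 3*x^2 + 6*x/5 + 2.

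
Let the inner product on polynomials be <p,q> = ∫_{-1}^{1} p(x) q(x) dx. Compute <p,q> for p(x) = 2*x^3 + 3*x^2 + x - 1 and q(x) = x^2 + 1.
<p,q> = 8/15

Expand the product: p(x)·q(x) = 2*x^5 + 3*x^4 + 3*x^3 + 2*x^2 + x - 1.
∫_{-1}^{1} of each monomial x^k gives [2/(k+1) if k even, 0 if k odd]. Integrating term-by-term (or equivalently evaluating the antiderivative F(x) = x^6/3 + 3*x^5/5 + 3*x^4/4 + 2*x^3/3 + x^2/2 - x at the endpoints):
  F(1) − F(−1) = 37/20 − (79/60) = 8/15.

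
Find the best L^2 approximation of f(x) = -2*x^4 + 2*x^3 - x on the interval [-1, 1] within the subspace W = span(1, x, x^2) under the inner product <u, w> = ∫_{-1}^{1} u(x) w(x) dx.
g(x) = -12*x^2/7 + x/5 + 6/35

The best approximation g ∈ W is the orthogonal projection of f onto W. Writing g = a_0 + a_1 x + a_2 x^2, the coefficients solve the normal equations G · a = b where
  G_{ij} = <φ_i, φ_j> and b_i = <f, φ_i>, with φ_0 = 1, φ_1 = x, φ_2 = x^2.
G =
  [2, 0, 2/3]
  [0, 2/3, 0]
  [2/3, 0, 2/5],
b = (-4/5, 2/15, -4/7).
Solving gives a_0 = 6/35, a_1 = 1/5, a_2 = -12/7, so
  g(x) = -12*x^2/7 + x/5 + 6/35.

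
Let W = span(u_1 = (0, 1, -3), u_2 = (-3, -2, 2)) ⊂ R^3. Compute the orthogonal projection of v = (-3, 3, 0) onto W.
proj_W(v) = (-81/53, -33/106, -117/106)

Set up U = [u_1 | ... | u_2] ∈ R^(3×2). The projector onto W = col(U) is P = U (U^T U)^(-1) U^T.
Compute U^T U =
  [10, -8]
  [-8, 17],
and U^T v = (3, 3).
Solve U^T U · c = U^T v for the coefficients: c = (75/106, 27/53). The projection is proj_W(v) = U c.
Check: (v - proj_W(v)) · u_1 = 0  (should be 0).
Check: (v - proj_W(v)) · u_2 = 0  (should be 0).
Result: proj_W(v) = (-81/53, -33/106, -117/106).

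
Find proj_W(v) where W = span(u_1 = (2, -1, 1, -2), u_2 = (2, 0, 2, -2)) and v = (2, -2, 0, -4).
proj_W(v) = (14/5, -12/5, 2/5, -14/5)

Set up U = [u_1 | ... | u_2] ∈ R^(4×2). The projector onto W = col(U) is P = U (U^T U)^(-1) U^T.
Compute U^T U =
  [10, 10]
  [10, 12],
and U^T v = (14, 12).
Solve U^T U · c = U^T v for the coefficients: c = (12/5, -1). The projection is proj_W(v) = U c.
Check: (v - proj_W(v)) · u_1 = 0  (should be 0).
Check: (v - proj_W(v)) · u_2 = 0  (should be 0).
Result: proj_W(v) = (14/5, -12/5, 2/5, -14/5).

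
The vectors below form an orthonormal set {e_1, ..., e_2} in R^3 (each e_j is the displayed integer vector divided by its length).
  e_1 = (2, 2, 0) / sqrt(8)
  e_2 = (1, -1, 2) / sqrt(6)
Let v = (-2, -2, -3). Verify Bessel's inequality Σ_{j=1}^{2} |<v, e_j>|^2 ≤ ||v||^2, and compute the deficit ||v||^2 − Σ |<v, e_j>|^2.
Σ |<v, e_j>|^2 = 14; ||v||^2 = 17; deficit = 3

Write each e_j = u_j / sqrt(<u_j, u_j>) where u_j is the displayed integer vector. Then <v, e_j> = <v, u_j> / sqrt(<u_j, u_j>), so |<v, e_j>|^2 = <v, u_j>^2 / <u_j, u_j>.
Coefficients: <v, e_1> = -8/sqrt(8), <v, e_2> = -6/sqrt(6).
Square and sum: Σ |<v, e_j>|^2 = 14.
Compute ||v||^2 = v·v = 17.
Deficit = 17 − 14 = 3 ≥ 0, confirming Bessel's inequality. (The deficit equals ||v − Σ <v,e_j> e_j||^2, the squared distance from v to span{e_j}.)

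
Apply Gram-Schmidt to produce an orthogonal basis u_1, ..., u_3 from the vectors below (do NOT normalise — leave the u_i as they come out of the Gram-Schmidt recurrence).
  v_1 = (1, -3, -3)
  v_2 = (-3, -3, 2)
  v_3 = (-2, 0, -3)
Orthogonal basis:
  u_1 = (1, -3, -3)
  u_2 = (-3, -3, 2)
  u_3 = (-45/19, 21/19, -36/19)

Apply the Gram-Schmidt recurrence
  u_1 = v_1
  u_i = v_i − Σ_{j<i} ((v_i · u_j) / (u_j · u_j)) · u_j.

Step by step this gives:
  u_1 = (1, -3, -3)
  u_2 = (-3, -3, 2)
  u_3 = (-45/19, 21/19, -36/19)

Orthogonality check:
  u_2 · u_1 = 0 (should be 0)
  u_3 · u_1 = 0 (should be 0)
  u_3 · u_2 = 0 (should be 0)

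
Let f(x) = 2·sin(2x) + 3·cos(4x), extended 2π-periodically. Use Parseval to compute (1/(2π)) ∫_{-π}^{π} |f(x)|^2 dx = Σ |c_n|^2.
Σ |c_n|^2 = 13/2

Expand |f|^2 and use orthogonality of {sin(nx), cos(mx)} on [-π, π]:
  ∫_{-π}^{π} sin(nx)^2 dx = π, ∫ cos(mx)^2 dx = π, and cross terms integrate to 0.
So ∫_{-π}^{π} f(x)^2 dx = 2^2 · π + 3^2 · π = (4 + 9)π.
Divide by 2π: (4 + 9)/2 = 13/2.
By Parseval, this equals Σ |c_n|^2.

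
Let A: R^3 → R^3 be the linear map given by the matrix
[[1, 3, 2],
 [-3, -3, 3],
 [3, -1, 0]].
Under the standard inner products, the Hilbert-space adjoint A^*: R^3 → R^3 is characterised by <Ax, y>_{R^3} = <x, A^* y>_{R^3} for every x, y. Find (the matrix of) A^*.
A^* = A^T =
[[1, -3, 3],
 [3, -3, -1],
 [2, 3, 0]]

For real matrices with standard dot products, the defining identity <Ax, y> = <x, A^* y> gives (Ax)^T y = x^T (A^*) y, i.e. x^T A^T y = x^T (A^*) y. Since this holds for all x, y, we must have A^* = A^T. Therefore
A^* =
[[1, -3, 3],
 [3, -3, -1],
 [2, 3, 0]].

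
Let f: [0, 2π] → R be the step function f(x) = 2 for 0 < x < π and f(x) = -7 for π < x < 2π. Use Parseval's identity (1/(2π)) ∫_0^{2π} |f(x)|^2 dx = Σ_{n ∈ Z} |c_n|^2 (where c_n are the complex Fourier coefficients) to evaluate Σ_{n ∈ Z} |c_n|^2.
Σ |c_n|^2 = 53/2

Parseval equates the L^2 energy of f (normalised by 1/(2π)) with the ℓ^2 sum of its Fourier coefficients: (1/(2π)) ∫_0^{2π} |f|^2 = Σ |c_n|^2.
Compute the left side: (1/(2π)) [∫_0^π 2^2 dx + ∫_π^{2π} (-7)^2 dx] = (1/(2π)) · (4π + 49π) = (4 + 49)/2 = 53/2.
So Σ_{n ∈ Z} |c_n|^2 = 53/2.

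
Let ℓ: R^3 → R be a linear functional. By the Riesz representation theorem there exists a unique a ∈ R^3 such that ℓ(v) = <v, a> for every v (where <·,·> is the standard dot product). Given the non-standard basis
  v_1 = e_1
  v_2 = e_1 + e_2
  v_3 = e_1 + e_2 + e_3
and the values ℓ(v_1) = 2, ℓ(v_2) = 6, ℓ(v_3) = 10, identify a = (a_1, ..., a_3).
a = (2, 4, 4)

Write a = (a_1, ..., a_3) in the standard basis. For each basis vector v_i, ℓ(v_i) = <v_i, a> is a linear equation in the a_j's. Collect the n equations into a matrix system V a = ℓ, where row i of V is v_i (expressed in the standard basis). Since V is invertible (lower-triangular with 1s on the diagonal, up to permutation), solve by back-substitution:
  V =
[[1, 0, 0],
 [1, 1, 0],
 [1, 1, 1]]
  V a = (2, 6, 10)
Solving gives a = (2, 4, 4).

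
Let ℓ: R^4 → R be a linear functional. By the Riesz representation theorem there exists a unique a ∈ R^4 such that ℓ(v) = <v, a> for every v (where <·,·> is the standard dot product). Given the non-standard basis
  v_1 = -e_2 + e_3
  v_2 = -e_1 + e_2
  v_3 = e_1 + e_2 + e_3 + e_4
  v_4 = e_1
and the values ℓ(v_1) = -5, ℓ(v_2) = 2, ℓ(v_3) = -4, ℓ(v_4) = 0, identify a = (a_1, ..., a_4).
a = (0, 2, -3, -3)

Write a = (a_1, ..., a_4) in the standard basis. For each basis vector v_i, ℓ(v_i) = <v_i, a> is a linear equation in the a_j's. Collect the n equations into a matrix system V a = ℓ, where row i of V is v_i (expressed in the standard basis). Since V is invertible (lower-triangular with 1s on the diagonal, up to permutation), solve by back-substitution:
  V =
[[0, -1, 1, 0],
 [-1, 1, 0, 0],
 [1, 1, 1, 1],
 [1, 0, 0, 0]]
  V a = (-5, 2, -4, 0)
Solving gives a = (0, 2, -3, -3).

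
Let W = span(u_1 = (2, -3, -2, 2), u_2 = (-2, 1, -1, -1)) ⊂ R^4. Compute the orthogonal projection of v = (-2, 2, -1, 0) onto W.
proj_W(v) = (-2, 8/7, -11/14, -15/14)

Set up U = [u_1 | ... | u_2] ∈ R^(4×2). The projector onto W = col(U) is P = U (U^T U)^(-1) U^T.
Compute U^T U =
  [21, -7]
  [-7, 7],
and U^T v = (-8, 7).
Solve U^T U · c = U^T v for the coefficients: c = (-1/14, 13/14). The projection is proj_W(v) = U c.
Check: (v - proj_W(v)) · u_1 = 0  (should be 0).
Check: (v - proj_W(v)) · u_2 = 0  (should be 0).
Result: proj_W(v) = (-2, 8/7, -11/14, -15/14).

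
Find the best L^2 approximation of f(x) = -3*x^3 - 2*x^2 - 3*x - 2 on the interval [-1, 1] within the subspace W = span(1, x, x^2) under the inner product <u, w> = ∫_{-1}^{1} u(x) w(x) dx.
g(x) = -2*x^2 - 24*x/5 - 2

The best approximation g ∈ W is the orthogonal projection of f onto W. Writing g = a_0 + a_1 x + a_2 x^2, the coefficients solve the normal equations G · a = b where
  G_{ij} = <φ_i, φ_j> and b_i = <f, φ_i>, with φ_0 = 1, φ_1 = x, φ_2 = x^2.
G =
  [2, 0, 2/3]
  [0, 2/3, 0]
  [2/3, 0, 2/5],
b = (-16/3, -16/5, -32/15).
Solving gives a_0 = -2, a_1 = -24/5, a_2 = -2, so
  g(x) = -2*x^2 - 24*x/5 - 2.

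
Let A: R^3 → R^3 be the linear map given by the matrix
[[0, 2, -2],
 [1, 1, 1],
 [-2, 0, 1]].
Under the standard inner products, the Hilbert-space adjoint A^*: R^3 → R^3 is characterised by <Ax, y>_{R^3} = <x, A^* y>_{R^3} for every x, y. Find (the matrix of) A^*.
A^* = A^T =
[[0, 1, -2],
 [2, 1, 0],
 [-2, 1, 1]]

For real matrices with standard dot products, the defining identity <Ax, y> = <x, A^* y> gives (Ax)^T y = x^T (A^*) y, i.e. x^T A^T y = x^T (A^*) y. Since this holds for all x, y, we must have A^* = A^T. Therefore
A^* =
[[0, 1, -2],
 [2, 1, 0],
 [-2, 1, 1]].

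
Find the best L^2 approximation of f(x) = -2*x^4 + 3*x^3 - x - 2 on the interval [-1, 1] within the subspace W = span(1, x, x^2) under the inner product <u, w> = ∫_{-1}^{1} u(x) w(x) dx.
g(x) = -12*x^2/7 + 4*x/5 - 64/35

The best approximation g ∈ W is the orthogonal projection of f onto W. Writing g = a_0 + a_1 x + a_2 x^2, the coefficients solve the normal equations G · a = b where
  G_{ij} = <φ_i, φ_j> and b_i = <f, φ_i>, with φ_0 = 1, φ_1 = x, φ_2 = x^2.
G =
  [2, 0, 2/3]
  [0, 2/3, 0]
  [2/3, 0, 2/5],
b = (-24/5, 8/15, -40/21).
Solving gives a_0 = -64/35, a_1 = 4/5, a_2 = -12/7, so
  g(x) = -12*x^2/7 + 4*x/5 - 64/35.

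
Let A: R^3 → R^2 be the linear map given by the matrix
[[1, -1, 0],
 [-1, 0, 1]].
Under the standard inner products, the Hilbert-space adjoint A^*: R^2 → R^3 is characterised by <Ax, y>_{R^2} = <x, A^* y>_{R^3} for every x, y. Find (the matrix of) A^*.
A^* = A^T =
[[1, -1],
 [-1, 0],
 [0, 1]]

For real matrices with standard dot products, the defining identity <Ax, y> = <x, A^* y> gives (Ax)^T y = x^T (A^*) y, i.e. x^T A^T y = x^T (A^*) y. Since this holds for all x, y, we must have A^* = A^T. Therefore
A^* =
[[1, -1],
 [-1, 0],
 [0, 1]].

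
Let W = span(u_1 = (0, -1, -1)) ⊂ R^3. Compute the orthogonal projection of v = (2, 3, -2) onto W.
proj_W(v) = (0, 1/2, 1/2)

Set up U = [u_1 | ... | u_1] ∈ R^(3×1). The projector onto W = col(U) is P = U (U^T U)^(-1) U^T.
Compute U^T U =
  [2],
and U^T v = (-1).
Solve U^T U · c = U^T v for the coefficients: c = (-1/2). The projection is proj_W(v) = U c.
Check: (v - proj_W(v)) · u_1 = 0  (should be 0).
Result: proj_W(v) = (0, 1/2, 1/2).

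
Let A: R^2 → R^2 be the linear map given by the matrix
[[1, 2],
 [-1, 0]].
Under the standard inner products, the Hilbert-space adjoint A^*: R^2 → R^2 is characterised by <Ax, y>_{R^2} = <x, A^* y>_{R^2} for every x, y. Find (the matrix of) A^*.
A^* = A^T =
[[1, -1],
 [2, 0]]

For real matrices with standard dot products, the defining identity <Ax, y> = <x, A^* y> gives (Ax)^T y = x^T (A^*) y, i.e. x^T A^T y = x^T (A^*) y. Since this holds for all x, y, we must have A^* = A^T. Therefore
A^* =
[[1, -1],
 [2, 0]].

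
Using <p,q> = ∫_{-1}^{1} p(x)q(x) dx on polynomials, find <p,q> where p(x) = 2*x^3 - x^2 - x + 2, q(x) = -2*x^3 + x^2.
<p,q> = 62/105

Expand the product: p(x)·q(x) = -4*x^6 + 4*x^5 + x^4 - 5*x^3 + 2*x^2.
∫_{-1}^{1} of each monomial x^k gives [2/(k+1) if k even, 0 if k odd]. Integrating term-by-term (or equivalently evaluating the antiderivative F(x) = -4*x^7/7 + 2*x^6/3 + x^5/5 - 5*x^4/4 + 2*x^3/3 at the endpoints):
  F(1) − F(−1) = -121/420 − (-123/140) = 62/105.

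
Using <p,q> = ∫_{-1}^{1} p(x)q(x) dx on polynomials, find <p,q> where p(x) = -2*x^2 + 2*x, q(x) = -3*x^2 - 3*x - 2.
<p,q> = 16/15

Expand the product: p(x)·q(x) = 6*x^4 - 2*x^2 - 4*x.
∫_{-1}^{1} of each monomial x^k gives [2/(k+1) if k even, 0 if k odd]. Integrating term-by-term (or equivalently evaluating the antiderivative F(x) = 6*x^5/5 - 2*x^3/3 - 2*x^2 at the endpoints):
  F(1) − F(−1) = -22/15 − (-38/15) = 16/15.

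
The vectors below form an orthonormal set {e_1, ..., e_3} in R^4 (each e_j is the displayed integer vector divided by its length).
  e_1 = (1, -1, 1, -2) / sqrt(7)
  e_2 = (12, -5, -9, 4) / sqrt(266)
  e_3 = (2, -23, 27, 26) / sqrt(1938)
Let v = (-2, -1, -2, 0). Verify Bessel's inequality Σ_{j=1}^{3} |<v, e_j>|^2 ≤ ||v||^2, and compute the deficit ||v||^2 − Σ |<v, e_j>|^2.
Σ |<v, e_j>|^2 = 98/51; ||v||^2 = 9; deficit = 361/51

Write each e_j = u_j / sqrt(<u_j, u_j>) where u_j is the displayed integer vector. Then <v, e_j> = <v, u_j> / sqrt(<u_j, u_j>), so |<v, e_j>|^2 = <v, u_j>^2 / <u_j, u_j>.
Coefficients: <v, e_1> = -3/sqrt(7), <v, e_2> = -1/sqrt(266), <v, e_3> = -35/sqrt(1938).
Square and sum: Σ |<v, e_j>|^2 = 98/51.
Compute ||v||^2 = v·v = 9.
Deficit = 9 − 98/51 = 361/51 ≥ 0, confirming Bessel's inequality. (The deficit equals ||v − Σ <v,e_j> e_j||^2, the squared distance from v to span{e_j}.)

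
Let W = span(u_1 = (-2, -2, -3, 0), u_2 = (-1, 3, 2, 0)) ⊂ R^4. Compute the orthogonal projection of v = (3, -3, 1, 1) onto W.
proj_W(v) = (242/69, -158/69, 13/69, 0)

Set up U = [u_1 | ... | u_2] ∈ R^(4×2). The projector onto W = col(U) is P = U (U^T U)^(-1) U^T.
Compute U^T U =
  [17, -10]
  [-10, 14],
and U^T v = (-3, -10).
Solve U^T U · c = U^T v for the coefficients: c = (-71/69, -100/69). The projection is proj_W(v) = U c.
Check: (v - proj_W(v)) · u_1 = 0  (should be 0).
Check: (v - proj_W(v)) · u_2 = 0  (should be 0).
Result: proj_W(v) = (242/69, -158/69, 13/69, 0).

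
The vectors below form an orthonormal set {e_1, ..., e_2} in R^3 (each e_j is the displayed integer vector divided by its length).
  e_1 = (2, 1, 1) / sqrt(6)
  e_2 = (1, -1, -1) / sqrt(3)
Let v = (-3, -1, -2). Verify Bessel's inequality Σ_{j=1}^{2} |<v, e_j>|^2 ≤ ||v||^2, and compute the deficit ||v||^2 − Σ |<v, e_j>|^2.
Σ |<v, e_j>|^2 = 27/2; ||v||^2 = 14; deficit = 1/2

Write each e_j = u_j / sqrt(<u_j, u_j>) where u_j is the displayed integer vector. Then <v, e_j> = <v, u_j> / sqrt(<u_j, u_j>), so |<v, e_j>|^2 = <v, u_j>^2 / <u_j, u_j>.
Coefficients: <v, e_1> = -9/sqrt(6), <v, e_2> = 0/sqrt(3).
Square and sum: Σ |<v, e_j>|^2 = 27/2.
Compute ||v||^2 = v·v = 14.
Deficit = 14 − 27/2 = 1/2 ≥ 0, confirming Bessel's inequality. (The deficit equals ||v − Σ <v,e_j> e_j||^2, the squared distance from v to span{e_j}.)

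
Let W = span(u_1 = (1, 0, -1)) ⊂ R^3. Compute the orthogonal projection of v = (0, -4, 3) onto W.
proj_W(v) = (-3/2, 0, 3/2)

Set up U = [u_1 | ... | u_1] ∈ R^(3×1). The projector onto W = col(U) is P = U (U^T U)^(-1) U^T.
Compute U^T U =
  [2],
and U^T v = (-3).
Solve U^T U · c = U^T v for the coefficients: c = (-3/2). The projection is proj_W(v) = U c.
Check: (v - proj_W(v)) · u_1 = 0  (should be 0).
Result: proj_W(v) = (-3/2, 0, 3/2).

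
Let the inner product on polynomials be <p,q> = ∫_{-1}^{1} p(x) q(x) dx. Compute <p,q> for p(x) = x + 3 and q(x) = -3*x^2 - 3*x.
<p,q> = -8

Expand the product: p(x)·q(x) = -3*x^3 - 12*x^2 - 9*x.
∫_{-1}^{1} of each monomial x^k gives [2/(k+1) if k even, 0 if k odd]. Integrating term-by-term (or equivalently evaluating the antiderivative F(x) = -3*x^4/4 - 4*x^3 - 9*x^2/2 at the endpoints):
  F(1) − F(−1) = -37/4 − (-5/4) = -8.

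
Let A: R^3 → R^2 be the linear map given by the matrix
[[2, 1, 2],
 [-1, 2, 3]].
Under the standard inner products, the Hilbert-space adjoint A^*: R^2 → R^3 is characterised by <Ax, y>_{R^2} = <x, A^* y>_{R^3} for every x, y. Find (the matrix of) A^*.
A^* = A^T =
[[2, -1],
 [1, 2],
 [2, 3]]

For real matrices with standard dot products, the defining identity <Ax, y> = <x, A^* y> gives (Ax)^T y = x^T (A^*) y, i.e. x^T A^T y = x^T (A^*) y. Since this holds for all x, y, we must have A^* = A^T. Therefore
A^* =
[[2, -1],
 [1, 2],
 [2, 3]].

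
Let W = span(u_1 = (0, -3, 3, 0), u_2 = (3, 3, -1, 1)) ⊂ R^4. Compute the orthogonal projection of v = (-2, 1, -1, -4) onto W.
proj_W(v) = (-5/2, 1/6, -11/6, -5/6)

Set up U = [u_1 | ... | u_2] ∈ R^(4×2). The projector onto W = col(U) is P = U (U^T U)^(-1) U^T.
Compute U^T U =
  [18, -12]
  [-12, 20],
and U^T v = (-6, -6).
Solve U^T U · c = U^T v for the coefficients: c = (-8/9, -5/6). The projection is proj_W(v) = U c.
Check: (v - proj_W(v)) · u_1 = 0  (should be 0).
Check: (v - proj_W(v)) · u_2 = 0  (should be 0).
Result: proj_W(v) = (-5/2, 1/6, -11/6, -5/6).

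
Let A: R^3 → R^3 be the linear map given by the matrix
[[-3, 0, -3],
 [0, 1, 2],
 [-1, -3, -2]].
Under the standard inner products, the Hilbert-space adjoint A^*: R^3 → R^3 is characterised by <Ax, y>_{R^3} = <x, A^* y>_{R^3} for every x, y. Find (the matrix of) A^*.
A^* = A^T =
[[-3, 0, -1],
 [0, 1, -3],
 [-3, 2, -2]]

For real matrices with standard dot products, the defining identity <Ax, y> = <x, A^* y> gives (Ax)^T y = x^T (A^*) y, i.e. x^T A^T y = x^T (A^*) y. Since this holds for all x, y, we must have A^* = A^T. Therefore
A^* =
[[-3, 0, -1],
 [0, 1, -3],
 [-3, 2, -2]].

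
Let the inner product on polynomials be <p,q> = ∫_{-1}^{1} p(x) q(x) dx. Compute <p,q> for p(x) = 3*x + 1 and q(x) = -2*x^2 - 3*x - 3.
<p,q> = -40/3

Expand the product: p(x)·q(x) = -6*x^3 - 11*x^2 - 12*x - 3.
∫_{-1}^{1} of each monomial x^k gives [2/(k+1) if k even, 0 if k odd]. Integrating term-by-term (or equivalently evaluating the antiderivative F(x) = -3*x^4/2 - 11*x^3/3 - 6*x^2 - 3*x at the endpoints):
  F(1) − F(−1) = -85/6 − (-5/6) = -40/3.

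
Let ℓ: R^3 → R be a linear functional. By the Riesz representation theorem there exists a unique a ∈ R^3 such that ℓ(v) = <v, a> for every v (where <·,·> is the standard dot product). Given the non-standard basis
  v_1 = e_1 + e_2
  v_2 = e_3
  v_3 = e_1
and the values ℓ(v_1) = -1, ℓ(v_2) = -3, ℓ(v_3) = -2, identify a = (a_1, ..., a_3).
a = (-2, 1, -3)

Write a = (a_1, ..., a_3) in the standard basis. For each basis vector v_i, ℓ(v_i) = <v_i, a> is a linear equation in the a_j's. Collect the n equations into a matrix system V a = ℓ, where row i of V is v_i (expressed in the standard basis). Since V is invertible (lower-triangular with 1s on the diagonal, up to permutation), solve by back-substitution:
  V =
[[1, 1, 0],
 [0, 0, 1],
 [1, 0, 0]]
  V a = (-1, -3, -2)
Solving gives a = (-2, 1, -3).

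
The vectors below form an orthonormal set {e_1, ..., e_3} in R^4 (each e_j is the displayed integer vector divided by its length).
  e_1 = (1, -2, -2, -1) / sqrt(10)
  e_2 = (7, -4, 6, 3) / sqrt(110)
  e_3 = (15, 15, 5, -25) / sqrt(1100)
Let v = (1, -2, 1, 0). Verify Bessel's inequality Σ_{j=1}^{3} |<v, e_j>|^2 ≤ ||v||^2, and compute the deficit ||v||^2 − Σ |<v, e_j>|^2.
Σ |<v, e_j>|^2 = 5; ||v||^2 = 6; deficit = 1

Write each e_j = u_j / sqrt(<u_j, u_j>) where u_j is the displayed integer vector. Then <v, e_j> = <v, u_j> / sqrt(<u_j, u_j>), so |<v, e_j>|^2 = <v, u_j>^2 / <u_j, u_j>.
Coefficients: <v, e_1> = 3/sqrt(10), <v, e_2> = 21/sqrt(110), <v, e_3> = -10/sqrt(1100).
Square and sum: Σ |<v, e_j>|^2 = 5.
Compute ||v||^2 = v·v = 6.
Deficit = 6 − 5 = 1 ≥ 0, confirming Bessel's inequality. (The deficit equals ||v − Σ <v,e_j> e_j||^2, the squared distance from v to span{e_j}.)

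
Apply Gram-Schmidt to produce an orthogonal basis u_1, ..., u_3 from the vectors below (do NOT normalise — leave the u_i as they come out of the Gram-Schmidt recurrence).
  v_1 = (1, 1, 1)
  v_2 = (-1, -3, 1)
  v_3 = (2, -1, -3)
Orthogonal basis:
  u_1 = (1, 1, 1)
  u_2 = (0, -2, 2)
  u_3 = (8/3, -4/3, -4/3)

Apply the Gram-Schmidt recurrence
  u_1 = v_1
  u_i = v_i − Σ_{j<i} ((v_i · u_j) / (u_j · u_j)) · u_j.

Step by step this gives:
  u_1 = (1, 1, 1)
  u_2 = (0, -2, 2)
  u_3 = (8/3, -4/3, -4/3)

Orthogonality check:
  u_2 · u_1 = 0 (should be 0)
  u_3 · u_1 = 0 (should be 0)
  u_3 · u_2 = 0 (should be 0)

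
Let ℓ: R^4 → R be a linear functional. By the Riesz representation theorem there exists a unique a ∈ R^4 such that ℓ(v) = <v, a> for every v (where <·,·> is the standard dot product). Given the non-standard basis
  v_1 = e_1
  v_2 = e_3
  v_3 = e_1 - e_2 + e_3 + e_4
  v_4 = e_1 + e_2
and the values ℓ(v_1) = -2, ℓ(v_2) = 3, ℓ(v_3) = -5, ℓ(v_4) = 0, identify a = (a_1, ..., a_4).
a = (-2, 2, 3, -4)

Write a = (a_1, ..., a_4) in the standard basis. For each basis vector v_i, ℓ(v_i) = <v_i, a> is a linear equation in the a_j's. Collect the n equations into a matrix system V a = ℓ, where row i of V is v_i (expressed in the standard basis). Since V is invertible (lower-triangular with 1s on the diagonal, up to permutation), solve by back-substitution:
  V =
[[1, 0, 0, 0],
 [0, 0, 1, 0],
 [1, -1, 1, 1],
 [1, 1, 0, 0]]
  V a = (-2, 3, -5, 0)
Solving gives a = (-2, 2, 3, -4).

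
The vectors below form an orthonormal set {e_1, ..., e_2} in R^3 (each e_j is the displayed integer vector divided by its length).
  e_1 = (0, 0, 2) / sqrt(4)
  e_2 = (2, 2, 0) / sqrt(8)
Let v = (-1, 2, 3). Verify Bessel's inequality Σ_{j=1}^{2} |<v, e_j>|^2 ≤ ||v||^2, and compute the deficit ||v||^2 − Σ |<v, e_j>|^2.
Σ |<v, e_j>|^2 = 19/2; ||v||^2 = 14; deficit = 9/2

Write each e_j = u_j / sqrt(<u_j, u_j>) where u_j is the displayed integer vector. Then <v, e_j> = <v, u_j> / sqrt(<u_j, u_j>), so |<v, e_j>|^2 = <v, u_j>^2 / <u_j, u_j>.
Coefficients: <v, e_1> = 6/sqrt(4), <v, e_2> = 2/sqrt(8).
Square and sum: Σ |<v, e_j>|^2 = 19/2.
Compute ||v||^2 = v·v = 14.
Deficit = 14 − 19/2 = 9/2 ≥ 0, confirming Bessel's inequality. (The deficit equals ||v − Σ <v,e_j> e_j||^2, the squared distance from v to span{e_j}.)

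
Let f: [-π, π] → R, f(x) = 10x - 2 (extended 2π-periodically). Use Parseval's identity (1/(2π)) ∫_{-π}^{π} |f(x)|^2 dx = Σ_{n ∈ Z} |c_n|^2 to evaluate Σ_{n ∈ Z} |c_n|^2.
Σ |c_n|^2 = 100π^2/3 + 4

Expand and integrate term by term over [-π, π]:
  ∫ (10x)^2 dx = 100·(2π^3/3); ∫ 2·10·(-2)·x dx = 0 (odd integrand); ∫ (-2)^2 dx = 4·2π.
So (1/(2π)) ∫_{-π}^{π} (10x - 2)^2 dx = 100π^2/3 + 4 = 100π^2/3 + 4.
Parseval ⇒ Σ |c_n|^2 = 100π^2/3 + 4.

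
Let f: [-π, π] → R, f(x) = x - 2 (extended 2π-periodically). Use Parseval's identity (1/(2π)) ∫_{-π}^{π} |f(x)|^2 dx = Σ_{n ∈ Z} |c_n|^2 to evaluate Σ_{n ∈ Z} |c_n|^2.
Σ |c_n|^2 = π^2/3 + 4

Expand and integrate term by term over [-π, π]:
  ∫ (x)^2 dx = 1·(2π^3/3); ∫ 2·1·(-2)·x dx = 0 (odd integrand); ∫ (-2)^2 dx = 4·2π.
So (1/(2π)) ∫_{-π}^{π} (x - 2)^2 dx = 1π^2/3 + 4 = π^2/3 + 4.
Parseval ⇒ Σ |c_n|^2 = π^2/3 + 4.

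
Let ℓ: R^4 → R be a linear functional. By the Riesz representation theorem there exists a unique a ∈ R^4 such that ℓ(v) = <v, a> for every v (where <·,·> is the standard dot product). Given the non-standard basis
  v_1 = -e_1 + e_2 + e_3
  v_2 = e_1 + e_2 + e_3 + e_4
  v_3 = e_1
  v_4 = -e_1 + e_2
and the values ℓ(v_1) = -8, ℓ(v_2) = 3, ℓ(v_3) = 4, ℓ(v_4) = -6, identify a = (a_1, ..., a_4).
a = (4, -2, -2, 3)

Write a = (a_1, ..., a_4) in the standard basis. For each basis vector v_i, ℓ(v_i) = <v_i, a> is a linear equation in the a_j's. Collect the n equations into a matrix system V a = ℓ, where row i of V is v_i (expressed in the standard basis). Since V is invertible (lower-triangular with 1s on the diagonal, up to permutation), solve by back-substitution:
  V =
[[-1, 1, 1, 0],
 [1, 1, 1, 1],
 [1, 0, 0, 0],
 [-1, 1, 0, 0]]
  V a = (-8, 3, 4, -6)
Solving gives a = (4, -2, -2, 3).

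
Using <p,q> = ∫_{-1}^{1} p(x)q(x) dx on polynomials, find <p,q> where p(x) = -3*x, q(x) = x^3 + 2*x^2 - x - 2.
<p,q> = 4/5

Expand the product: p(x)·q(x) = -3*x^4 - 6*x^3 + 3*x^2 + 6*x.
∫_{-1}^{1} of each monomial x^k gives [2/(k+1) if k even, 0 if k odd]. Integrating term-by-term (or equivalently evaluating the antiderivative F(x) = -3*x^5/5 - 3*x^4/2 + x^3 + 3*x^2 at the endpoints):
  F(1) − F(−1) = 19/10 − (11/10) = 4/5.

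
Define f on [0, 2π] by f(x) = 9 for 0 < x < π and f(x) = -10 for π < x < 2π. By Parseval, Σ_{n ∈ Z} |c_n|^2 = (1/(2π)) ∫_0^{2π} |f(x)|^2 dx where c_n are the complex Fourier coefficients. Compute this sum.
Σ |c_n|^2 = 181/2

Parseval equates the L^2 energy of f (normalised by 1/(2π)) with the ℓ^2 sum of its Fourier coefficients: (1/(2π)) ∫_0^{2π} |f|^2 = Σ |c_n|^2.
Compute the left side: (1/(2π)) [∫_0^π 9^2 dx + ∫_π^{2π} (-10)^2 dx] = (1/(2π)) · (81π + 100π) = (81 + 100)/2 = 181/2.
So Σ_{n ∈ Z} |c_n|^2 = 181/2.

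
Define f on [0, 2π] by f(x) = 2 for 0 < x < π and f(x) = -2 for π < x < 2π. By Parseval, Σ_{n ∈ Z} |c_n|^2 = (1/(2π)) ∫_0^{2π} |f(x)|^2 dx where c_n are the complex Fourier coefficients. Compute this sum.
Σ |c_n|^2 = 4

Parseval equates the L^2 energy of f (normalised by 1/(2π)) with the ℓ^2 sum of its Fourier coefficients: (1/(2π)) ∫_0^{2π} |f|^2 = Σ |c_n|^2.
Compute the left side: (1/(2π)) [∫_0^π 2^2 dx + ∫_π^{2π} (-2)^2 dx] = (1/(2π)) · (4π + 4π) = (4 + 4)/2 = 4.
So Σ_{n ∈ Z} |c_n|^2 = 4.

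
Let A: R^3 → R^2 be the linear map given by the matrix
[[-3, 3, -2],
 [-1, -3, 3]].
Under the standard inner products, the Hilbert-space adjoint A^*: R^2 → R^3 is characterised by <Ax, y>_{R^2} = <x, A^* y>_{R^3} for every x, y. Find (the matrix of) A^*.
A^* = A^T =
[[-3, -1],
 [3, -3],
 [-2, 3]]

For real matrices with standard dot products, the defining identity <Ax, y> = <x, A^* y> gives (Ax)^T y = x^T (A^*) y, i.e. x^T A^T y = x^T (A^*) y. Since this holds for all x, y, we must have A^* = A^T. Therefore
A^* =
[[-3, -1],
 [3, -3],
 [-2, 3]].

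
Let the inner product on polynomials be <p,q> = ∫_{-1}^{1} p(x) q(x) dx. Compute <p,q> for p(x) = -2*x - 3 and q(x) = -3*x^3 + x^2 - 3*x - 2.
<p,q> = 82/5

Expand the product: p(x)·q(x) = 6*x^4 + 7*x^3 + 3*x^2 + 13*x + 6.
∫_{-1}^{1} of each monomial x^k gives [2/(k+1) if k even, 0 if k odd]. Integrating term-by-term (or equivalently evaluating the antiderivative F(x) = 6*x^5/5 + 7*x^4/4 + x^3 + 13*x^2/2 + 6*x at the endpoints):
  F(1) − F(−1) = 329/20 − (1/20) = 82/5.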